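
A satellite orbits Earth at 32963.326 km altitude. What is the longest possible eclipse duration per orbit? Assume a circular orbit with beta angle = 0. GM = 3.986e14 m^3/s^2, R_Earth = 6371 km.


r = 39334.3260 km
T = 1293.9501 min
Eclipse fraction = arcsin(R_E/r)/pi = arcsin(6371.0000/39334.3260)/pi
= arcsin(0.1619705)/pi = 0.05178494
Eclipse duration = 0.05178494 * 1293.9501 = 67.0071 min

67.0071 minutes


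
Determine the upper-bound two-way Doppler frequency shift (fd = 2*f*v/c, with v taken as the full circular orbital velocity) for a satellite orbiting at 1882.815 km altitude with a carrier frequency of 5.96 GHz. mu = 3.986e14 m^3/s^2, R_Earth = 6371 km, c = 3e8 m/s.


r = 8.253815e+06 m
v = sqrt(mu/r) = 6949.3035 m/s (worst-case radial velocity)
f = 5.96 GHz = 5.96e+09 Hz
fd = 2*f*v/c = 2*5.96e+09*6949.3035/3.0e+08
fd = 276118.9941 Hz

276118.9941 Hz


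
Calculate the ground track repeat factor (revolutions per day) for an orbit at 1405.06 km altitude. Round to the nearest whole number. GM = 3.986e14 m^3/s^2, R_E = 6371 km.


r = 7.77606e+06 m
T = 2*pi*sqrt(r^3/mu) = 6824.1824 s = 113.7364 min
revs/day = 1440 / 113.7364 = 12.6609
Rounded: 13 revolutions per day

13 revolutions per day


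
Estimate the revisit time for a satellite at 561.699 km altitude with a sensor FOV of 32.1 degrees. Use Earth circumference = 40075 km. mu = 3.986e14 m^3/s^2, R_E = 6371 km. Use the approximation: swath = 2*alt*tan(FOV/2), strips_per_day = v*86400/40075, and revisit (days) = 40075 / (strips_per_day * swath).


swath = 2*561.699*tan(0.2801253) = 323.1904 km
v = sqrt(mu/r) = 7582.5883 m/s = 7.5826 km/s
strips/day = v*86400/40075 = 7.5826*86400/40075 = 16.3477
coverage/day = strips * swath = 16.3477 * 323.1904 = 5283.4325 km
revisit = 40075 / 5283.4325 = 7.5850 days

7.5850 days


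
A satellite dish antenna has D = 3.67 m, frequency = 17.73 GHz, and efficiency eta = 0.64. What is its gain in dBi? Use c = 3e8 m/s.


lambda = c/f = 3e8 / 1.773e+10 = 0.01692047 m
G = eta*(pi*D/lambda)^2 = 0.64*(pi*3.67/0.01692047)^2
G = 297157.5778 (linear)
G = 10*log10(297157.5778) = 54.7299 dBi

54.7299 dBi


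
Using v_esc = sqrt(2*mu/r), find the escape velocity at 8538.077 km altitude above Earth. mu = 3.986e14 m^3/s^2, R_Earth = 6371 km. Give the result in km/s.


r = 6371.0 + 8538.077 = 14909.0770 km = 1.4909077e+07 m
v_esc = sqrt(2*mu/r) = sqrt(2*3.986e14 / 1.4909077e+07)
v_esc = 7312.3718 m/s = 7.3124 km/s

7.3124 km/s


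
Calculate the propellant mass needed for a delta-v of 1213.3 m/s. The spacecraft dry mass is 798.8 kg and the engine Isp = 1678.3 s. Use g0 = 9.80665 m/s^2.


ve = Isp * g0 = 1678.3 * 9.80665 = 16458.500695 m/s
mass ratio = exp(dv/ve) = exp(1213.3/16458.500695) = 1.07650399
m_prop = m_dry * (mr - 1) = 798.8 * (1.07650399 - 1)
m_prop = 61.1114 kg

61.1114 kg


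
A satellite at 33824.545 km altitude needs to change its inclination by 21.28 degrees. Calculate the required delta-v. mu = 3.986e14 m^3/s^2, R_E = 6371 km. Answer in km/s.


r = 40195.5450 km = 4.0195545e+07 m
V = sqrt(mu/r) = 3149.0509 m/s
di = 21.28 deg = 0.3714061 rad
dV = 2*V*sin(di/2) = 2*3149.0509*sin(0.185703)
dV = 1162.8659 m/s = 1.1629 km/s

1.1629 km/s


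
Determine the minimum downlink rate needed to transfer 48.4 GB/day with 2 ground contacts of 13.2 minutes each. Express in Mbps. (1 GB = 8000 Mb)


total contact time = 2 * 13.2 * 60 = 1584.0000 s
data = 48.4 GB = 387200.0000 Mb
rate = 387200.0000 / 1584.0000 = 244.4444 Mbps

244.4444 Mbps


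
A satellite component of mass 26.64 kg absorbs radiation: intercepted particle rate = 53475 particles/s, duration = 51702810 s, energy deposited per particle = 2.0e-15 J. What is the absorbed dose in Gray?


Total energy deposited = rate * time * E_per
  = 53475 * 51702810 * 2.0e-15 = 0.005529616 J
Dose = E_total / mass = 0.005529616 / 26.64
Dose = 2.0756815e-04 Gy

2.0757e-04 Gy


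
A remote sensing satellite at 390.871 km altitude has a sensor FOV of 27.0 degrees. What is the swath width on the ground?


FOV = 27.0 deg = 0.4712389 rad
swath = 2 * alt * tan(FOV/2) = 2 * 390.871 * tan(0.2356194)
swath = 2 * 390.871 * 0.2400788
swath = 187.6796 km

187.6796 km


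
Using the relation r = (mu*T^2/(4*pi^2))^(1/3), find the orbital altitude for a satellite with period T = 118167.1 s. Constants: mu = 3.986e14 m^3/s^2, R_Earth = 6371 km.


T = 118167.1 s
r = (mu*T^2/(4*pi^2))^(1/3) = (3.986e14 * 118167.1^2 / (4*pi^2))^(1/3)
r = 5.2046345e+07 m = 52046.3452 km
alt = r - R_E = 52046.3452 - 6371 = 45675.3452 km

45675.3452 km


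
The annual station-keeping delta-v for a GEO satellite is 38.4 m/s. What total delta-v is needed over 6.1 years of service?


dV = rate * years = 38.4 * 6.1
dV = 234.2400 m/s

234.2400 m/s


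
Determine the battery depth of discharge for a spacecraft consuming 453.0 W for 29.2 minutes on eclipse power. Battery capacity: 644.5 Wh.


E_used = P * t / 60 = 453.0 * 29.2 / 60 = 220.4600 Wh
DOD = E_used / E_total * 100 = 220.4600 / 644.5 * 100
DOD = 34.2064 %

34.2064 %


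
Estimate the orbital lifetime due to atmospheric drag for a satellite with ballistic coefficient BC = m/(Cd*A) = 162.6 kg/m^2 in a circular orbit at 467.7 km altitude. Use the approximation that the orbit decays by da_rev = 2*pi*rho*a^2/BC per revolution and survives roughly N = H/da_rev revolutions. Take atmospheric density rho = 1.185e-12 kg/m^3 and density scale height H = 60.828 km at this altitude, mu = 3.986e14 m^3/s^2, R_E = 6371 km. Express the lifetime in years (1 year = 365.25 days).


a = R_E + alt = 6838.7000 km = 6.8387e+06 m
da_rev = 2*pi*rho*a^2/BC = 2*pi*1.185e-12*(6.8387e+06)^2/162.6 = 2.141533 m per revolution
N = H/da_rev = 60828.0000 m / 2.141533 m = 28403.9510 revolutions
P = 2*pi*sqrt(a^3/mu) = 5628.2263 s
lifetime = N*P = 28403.9510 * 5628.2263 = 1.5986386e+08 s = 1850.2762 days
years = 1850.2762 / 365.25 = 5.0658 years

5.0658 years


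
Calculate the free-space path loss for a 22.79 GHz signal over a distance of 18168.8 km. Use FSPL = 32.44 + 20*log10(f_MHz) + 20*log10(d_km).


f = 22.79 GHz = 22790.0000 MHz
d = 18168.8 km
FSPL = 32.44 + 20*log10(22790.0000) + 20*log10(18168.8)
FSPL = 32.44 + 87.1549 + 85.1865
FSPL = 204.7814 dB

204.7814 dB


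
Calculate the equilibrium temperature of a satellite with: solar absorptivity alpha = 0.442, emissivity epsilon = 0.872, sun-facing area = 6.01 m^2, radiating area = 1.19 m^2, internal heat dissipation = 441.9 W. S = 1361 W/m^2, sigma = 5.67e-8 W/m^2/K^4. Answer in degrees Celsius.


Numerator = alpha*S*A_sun + Q_int = 0.442*1361*6.01 + 441.9 = 4057.2876 W
Denominator = eps*sigma*A_rad = 0.872*5.67e-8*1.19 = 5.8836456e-08 W/K^4
T^4 = 6.8958736e+10 K^4
T = 512.4451 K = 239.2951 C

239.2951 degrees Celsius


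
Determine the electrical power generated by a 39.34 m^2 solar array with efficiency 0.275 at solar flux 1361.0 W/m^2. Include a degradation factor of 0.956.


P = area * eta * S * degradation
P = 39.34 * 0.275 * 1361.0 * 0.956
P = 14076.1234 W

14076.1234 W


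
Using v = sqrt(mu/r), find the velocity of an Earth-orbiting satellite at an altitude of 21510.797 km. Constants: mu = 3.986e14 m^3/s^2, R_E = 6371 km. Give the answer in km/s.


r = R_E + alt = 6371.0 + 21510.797 = 27881.7970 km = 2.7881797e+07 m
v = sqrt(mu/r) = sqrt(3.986e14 / 2.7881797e+07) = 3781.0138 m/s = 3.7810 km/s

3.7810 km/s


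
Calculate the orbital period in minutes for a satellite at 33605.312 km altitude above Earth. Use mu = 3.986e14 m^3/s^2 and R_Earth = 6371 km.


r = 39976.3120 km = 3.9976312e+07 m
T = 2*pi*sqrt(r^3/mu) = 2*pi*sqrt(6.3886365e+22 / 3.986e14)
T = 79545.4440 s = 1325.7574 min

1325.7574 minutes


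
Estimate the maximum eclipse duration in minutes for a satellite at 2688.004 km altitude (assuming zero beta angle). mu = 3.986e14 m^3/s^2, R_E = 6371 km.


r = 9059.0040 km
T = 143.0147 min
Eclipse fraction = arcsin(R_E/r)/pi = arcsin(6371.0000/9059.0040)/pi
= arcsin(0.7032782)/pi = 0.2482812
Eclipse duration = 0.2482812 * 143.0147 = 35.5079 min

35.5079 minutes


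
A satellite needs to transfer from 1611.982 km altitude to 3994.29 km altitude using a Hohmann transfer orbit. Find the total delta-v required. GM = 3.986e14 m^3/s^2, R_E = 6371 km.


r1 = 7982.9820 km = 7.982982e+06 m
r2 = 10365.2900 km = 1.036529e+07 m
dv1 = sqrt(mu/r1)*(sqrt(2*r2/(r1+r2)) - 1) = 444.7362 m/s
dv2 = sqrt(mu/r2)*(1 - sqrt(2*r1/(r1+r2))) = 416.5702 m/s
total dv = |dv1| + |dv2| = 444.7362 + 416.5702 = 861.3065 m/s = 0.8613065 km/s

0.8613 km/s


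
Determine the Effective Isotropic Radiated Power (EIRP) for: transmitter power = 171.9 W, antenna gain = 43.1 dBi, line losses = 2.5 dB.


Pt = 171.9 W = 22.3528 dBW
EIRP = Pt_dBW + Gt - losses = 22.3528 + 43.1 - 2.5 = 62.9528 dBW

62.9528 dBW


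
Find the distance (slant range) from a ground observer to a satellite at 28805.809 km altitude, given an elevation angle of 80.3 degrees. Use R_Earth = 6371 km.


h = 28805.809 km, el = 80.3 deg
d = -R_E*sin(el) + sqrt((R_E*sin(el))^2 + 2*R_E*h + h^2)
d = -6371.0000*sin(1.4015) + sqrt((6371.0000*0.9857035)^2 + 2*6371.0000*28805.809 + 28805.809^2)
d = 28880.5099 km

28880.5099 km


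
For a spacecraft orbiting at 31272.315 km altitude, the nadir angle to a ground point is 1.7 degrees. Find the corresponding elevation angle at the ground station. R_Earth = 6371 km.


r = R_E + alt = 37643.3150 km
Law of sines in the satellite / Earth-center / ground-point triangle:
  sin(nadir)/R_E = sin(90 + el)/r  =>  cos(el) = (r/R_E)*sin(nadir)
cos(el) = (37643.3150 / 6371.0000) * sin(1.7 deg) = 0.1752842
el = arccos(0.1752842) = 79.9048 deg
(Earth-central angle = 90 - nadir - el = 8.3952 deg)

79.9048 degrees


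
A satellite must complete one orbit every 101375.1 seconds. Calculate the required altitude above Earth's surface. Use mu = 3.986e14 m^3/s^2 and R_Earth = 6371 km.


T = 101375.1 s
r = (mu*T^2/(4*pi^2))^(1/3) = (3.986e14 * 101375.1^2 / (4*pi^2))^(1/3)
r = 4.6990859e+07 m = 46990.8589 km
alt = r - R_E = 46990.8589 - 6371 = 40619.8589 km

40619.8589 km


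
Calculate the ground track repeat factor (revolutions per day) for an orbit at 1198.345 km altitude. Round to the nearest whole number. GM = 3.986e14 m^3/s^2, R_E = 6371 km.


r = 7.569345e+06 m
T = 2*pi*sqrt(r^3/mu) = 6553.8828 s = 109.2314 min
revs/day = 1440 / 109.2314 = 13.1830
Rounded: 13 revolutions per day

13 revolutions per day


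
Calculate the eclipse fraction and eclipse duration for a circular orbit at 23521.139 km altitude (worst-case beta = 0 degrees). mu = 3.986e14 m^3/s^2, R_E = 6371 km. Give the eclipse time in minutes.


r = 29892.1390 km
T = 857.2262 min
Eclipse fraction = arcsin(R_E/r)/pi = arcsin(6371.0000/29892.1390)/pi
= arcsin(0.213133)/pi = 0.06836675
Eclipse duration = 0.06836675 * 857.2262 = 58.6058 min

58.6058 minutes


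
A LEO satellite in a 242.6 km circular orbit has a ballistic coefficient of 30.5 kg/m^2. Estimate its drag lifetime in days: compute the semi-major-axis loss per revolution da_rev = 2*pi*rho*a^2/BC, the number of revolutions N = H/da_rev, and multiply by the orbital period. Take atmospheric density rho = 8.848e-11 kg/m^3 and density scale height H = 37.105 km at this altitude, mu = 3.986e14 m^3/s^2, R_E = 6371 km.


a = R_E + alt = 6613.6000 km = 6.6136e+06 m
da_rev = 2*pi*rho*a^2/BC = 2*pi*8.848e-11*(6.6136e+06)^2/30.5 = 797.261867 m per revolution
N = H/da_rev = 37105.0000 m / 797.261867 m = 46.5405 revolutions
P = 2*pi*sqrt(a^3/mu) = 5352.6409 s
lifetime = N*P = 46.5405 * 5352.6409 = 249114.8126 s = 2.8833 days

2.8833 days


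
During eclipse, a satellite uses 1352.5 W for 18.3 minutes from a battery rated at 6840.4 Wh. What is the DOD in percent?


E_used = P * t / 60 = 1352.5 * 18.3 / 60 = 412.5125 Wh
DOD = E_used / E_total * 100 = 412.5125 / 6840.4 * 100
DOD = 6.0305 %

6.0305 %


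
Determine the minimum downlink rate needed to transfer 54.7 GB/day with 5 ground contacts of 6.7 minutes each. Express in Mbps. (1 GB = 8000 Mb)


total contact time = 5 * 6.7 * 60 = 2010.0000 s
data = 54.7 GB = 437600.0000 Mb
rate = 437600.0000 / 2010.0000 = 217.7114 Mbps

217.7114 Mbps


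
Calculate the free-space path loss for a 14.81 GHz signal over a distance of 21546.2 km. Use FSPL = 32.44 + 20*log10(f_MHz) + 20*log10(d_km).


f = 14.81 GHz = 14810.0000 MHz
d = 21546.2 km
FSPL = 32.44 + 20*log10(14810.0000) + 20*log10(21546.2)
FSPL = 32.44 + 83.4111 + 86.6674
FSPL = 202.5185 dB

202.5185 dB


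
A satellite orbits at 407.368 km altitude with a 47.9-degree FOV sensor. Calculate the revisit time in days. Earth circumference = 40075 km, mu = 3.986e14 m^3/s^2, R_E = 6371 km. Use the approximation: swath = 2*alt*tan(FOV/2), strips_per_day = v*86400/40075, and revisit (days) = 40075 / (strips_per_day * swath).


swath = 2*407.368*tan(0.4180064) = 361.8922 km
v = sqrt(mu/r) = 7668.4233 m/s = 7.6684 km/s
strips/day = v*86400/40075 = 7.6684*86400/40075 = 16.5328
coverage/day = strips * swath = 16.5328 * 361.8922 = 5983.0903 km
revisit = 40075 / 5983.0903 = 6.6980 days

6.6980 days


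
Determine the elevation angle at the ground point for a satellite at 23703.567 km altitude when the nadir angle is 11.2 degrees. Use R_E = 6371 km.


r = R_E + alt = 30074.5670 km
Law of sines in the satellite / Earth-center / ground-point triangle:
  sin(nadir)/R_E = sin(90 + el)/r  =>  cos(el) = (r/R_E)*sin(nadir)
cos(el) = (30074.5670 / 6371.0000) * sin(11.2 deg) = 0.9168912
el = arccos(0.9168912) = 23.5242 deg
(Earth-central angle = 90 - nadir - el = 55.2758 deg)

23.5242 degrees


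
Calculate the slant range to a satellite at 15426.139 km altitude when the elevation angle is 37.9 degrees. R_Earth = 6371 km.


h = 15426.139 km, el = 37.9 deg
d = -R_E*sin(el) + sqrt((R_E*sin(el))^2 + 2*R_E*h + h^2)
d = -6371.0000*sin(0.6614798) + sqrt((6371.0000*0.6142852)^2 + 2*6371.0000*15426.139 + 15426.139^2)
d = 17295.8675 km

17295.8675 km


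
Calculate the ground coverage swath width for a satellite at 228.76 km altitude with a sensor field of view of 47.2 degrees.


FOV = 47.2 deg = 0.8237954 rad
swath = 2 * alt * tan(FOV/2) = 2 * 228.76 * tan(0.4118977)
swath = 2 * 228.76 * 0.4368893
swath = 199.8856 km

199.8856 km


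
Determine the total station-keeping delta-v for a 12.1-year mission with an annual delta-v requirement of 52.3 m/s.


dV = rate * years = 52.3 * 12.1
dV = 632.8300 m/s

632.8300 m/s


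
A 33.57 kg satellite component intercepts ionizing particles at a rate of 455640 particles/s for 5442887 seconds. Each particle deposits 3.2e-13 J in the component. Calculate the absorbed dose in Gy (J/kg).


Total energy deposited = rate * time * E_per
  = 455640 * 5442887 * 3.2e-13 = 0.7935991 J
Dose = E_total / mass = 0.7935991 / 33.57
Dose = 0.02364013 Gy

0.0236 Gy


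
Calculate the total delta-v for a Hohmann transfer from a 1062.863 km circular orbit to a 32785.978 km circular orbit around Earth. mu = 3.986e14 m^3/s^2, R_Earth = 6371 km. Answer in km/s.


r1 = 7433.8630 km = 7.433863e+06 m
r2 = 39156.9780 km = 3.9156978e+07 m
dv1 = sqrt(mu/r1)*(sqrt(2*r2/(r1+r2)) - 1) = 2171.0609 m/s
dv2 = sqrt(mu/r2)*(1 - sqrt(2*r1/(r1+r2))) = 1388.2018 m/s
total dv = |dv1| + |dv2| = 2171.0609 + 1388.2018 = 3559.2627 m/s = 3.5593 km/s

3.5593 km/s


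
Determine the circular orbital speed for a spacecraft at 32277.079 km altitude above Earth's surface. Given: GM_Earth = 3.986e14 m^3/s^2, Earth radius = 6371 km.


r = R_E + alt = 6371.0 + 32277.079 = 38648.0790 km = 3.8648079e+07 m
v = sqrt(mu/r) = sqrt(3.986e14 / 3.8648079e+07) = 3211.4761 m/s = 3.2115 km/s

3.2115 km/s


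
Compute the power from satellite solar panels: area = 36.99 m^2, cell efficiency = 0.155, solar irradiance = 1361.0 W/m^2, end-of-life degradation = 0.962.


P = area * eta * S * degradation
P = 36.99 * 0.155 * 1361.0 * 0.962
P = 7506.7029 W

7506.7029 W


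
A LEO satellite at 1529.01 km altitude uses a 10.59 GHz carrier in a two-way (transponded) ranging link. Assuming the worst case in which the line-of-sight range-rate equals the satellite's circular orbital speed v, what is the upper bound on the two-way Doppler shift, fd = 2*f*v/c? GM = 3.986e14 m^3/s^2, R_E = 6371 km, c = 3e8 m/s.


r = 7.90001e+06 m
v = sqrt(mu/r) = 7103.2128 m/s (worst-case radial velocity)
f = 10.59 GHz = 1.059e+10 Hz
fd = 2*f*v/c = 2*1.059e+10*7103.2128/3.0e+08
fd = 501486.8249 Hz

501486.8249 Hz


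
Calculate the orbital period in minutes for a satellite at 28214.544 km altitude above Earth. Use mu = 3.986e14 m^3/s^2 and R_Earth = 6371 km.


r = 34585.5440 km = 3.4585544e+07 m
T = 2*pi*sqrt(r^3/mu) = 2*pi*sqrt(4.1369839e+22 / 3.986e14)
T = 64010.7827 s = 1066.8464 min

1066.8464 minutes


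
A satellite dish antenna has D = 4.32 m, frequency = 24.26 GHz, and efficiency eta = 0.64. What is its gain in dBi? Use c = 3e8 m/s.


lambda = c/f = 3e8 / 2.426e+10 = 0.01236603 m
G = eta*(pi*D/lambda)^2 = 0.64*(pi*4.32/0.01236603)^2
G = 770879.1450 (linear)
G = 10*log10(770879.1450) = 58.8699 dBi

58.8699 dBi


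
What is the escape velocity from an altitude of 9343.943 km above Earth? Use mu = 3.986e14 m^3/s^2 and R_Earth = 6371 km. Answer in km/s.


r = 6371.0 + 9343.943 = 15714.9430 km = 1.5714943e+07 m
v_esc = sqrt(2*mu/r) = sqrt(2*3.986e14 / 1.5714943e+07)
v_esc = 7122.4144 m/s = 7.1224 km/s

7.1224 km/s


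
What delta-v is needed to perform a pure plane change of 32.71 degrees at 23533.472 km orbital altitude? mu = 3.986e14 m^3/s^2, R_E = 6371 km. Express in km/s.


r = 29904.4720 km = 2.9904472e+07 m
V = sqrt(mu/r) = 3650.9054 m/s
di = 32.71 deg = 0.5708972 rad
dV = 2*V*sin(di/2) = 2*3650.9054*sin(0.2854486)
dV = 2056.1018 m/s = 2.0561 km/s

2.0561 km/s


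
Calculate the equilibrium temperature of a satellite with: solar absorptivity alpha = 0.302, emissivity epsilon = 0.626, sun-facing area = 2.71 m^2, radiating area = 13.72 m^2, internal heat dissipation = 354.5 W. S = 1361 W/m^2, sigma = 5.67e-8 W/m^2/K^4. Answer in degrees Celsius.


Numerator = alpha*S*A_sun + Q_int = 0.302*1361*2.71 + 354.5 = 1468.3696 W
Denominator = eps*sigma*A_rad = 0.626*5.67e-8*13.72 = 4.8698042e-07 W/K^4
T^4 = 3.0152539e+09 K^4
T = 234.3317 K = -38.8183 C

-38.8183 degrees Celsius


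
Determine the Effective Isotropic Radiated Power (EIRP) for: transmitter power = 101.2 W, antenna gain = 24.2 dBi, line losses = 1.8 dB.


Pt = 101.2 W = 20.0518 dBW
EIRP = Pt_dBW + Gt - losses = 20.0518 + 24.2 - 1.8 = 42.4518 dBW

42.4518 dBW


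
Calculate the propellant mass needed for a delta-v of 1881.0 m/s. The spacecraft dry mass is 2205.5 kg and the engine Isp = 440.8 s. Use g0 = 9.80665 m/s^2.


ve = Isp * g0 = 440.8 * 9.80665 = 4322.771320 m/s
mass ratio = exp(dv/ve) = exp(1881.0/4322.771320) = 1.54517554
m_prop = m_dry * (mr - 1) = 2205.5 * (1.54517554 - 1)
m_prop = 1202.3847 kg

1202.3847 kg


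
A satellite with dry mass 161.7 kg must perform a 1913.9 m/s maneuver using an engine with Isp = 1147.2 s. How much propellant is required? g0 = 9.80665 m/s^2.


ve = Isp * g0 = 1147.2 * 9.80665 = 11250.188880 m/s
mass ratio = exp(dv/ve) = exp(1913.9/11250.188880) = 1.18544898
m_prop = m_dry * (mr - 1) = 161.7 * (1.18544898 - 1)
m_prop = 29.9871 kg

29.9871 kg


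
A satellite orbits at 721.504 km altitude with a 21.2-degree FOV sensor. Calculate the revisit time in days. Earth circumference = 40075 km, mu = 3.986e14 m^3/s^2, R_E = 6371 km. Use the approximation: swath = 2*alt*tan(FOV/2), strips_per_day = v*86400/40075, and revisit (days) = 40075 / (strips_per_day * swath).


swath = 2*721.504*tan(0.1850049) = 270.0516 km
v = sqrt(mu/r) = 7496.6779 m/s = 7.4967 km/s
strips/day = v*86400/40075 = 7.4967*86400/40075 = 16.1625
coverage/day = strips * swath = 16.1625 * 270.0516 = 4364.7144 km
revisit = 40075 / 4364.7144 = 9.1816 days

9.1816 days


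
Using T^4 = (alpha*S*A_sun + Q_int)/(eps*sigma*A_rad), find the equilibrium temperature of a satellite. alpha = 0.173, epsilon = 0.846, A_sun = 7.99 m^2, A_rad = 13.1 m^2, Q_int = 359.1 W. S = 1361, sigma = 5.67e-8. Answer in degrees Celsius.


Numerator = alpha*S*A_sun + Q_int = 0.173*1361*7.99 + 359.1 = 2240.3695 W
Denominator = eps*sigma*A_rad = 0.846*5.67e-8*13.1 = 6.2838342e-07 W/K^4
T^4 = 3.5652906e+09 K^4
T = 244.3564 K = -28.7936 C

-28.7936 degrees Celsius


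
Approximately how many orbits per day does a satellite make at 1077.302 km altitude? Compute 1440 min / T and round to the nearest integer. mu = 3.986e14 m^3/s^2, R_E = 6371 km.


r = 7.448302e+06 m
T = 2*pi*sqrt(r^3/mu) = 6397.3062 s = 106.6218 min
revs/day = 1440 / 106.6218 = 13.5057
Rounded: 14 revolutions per day

14 revolutions per day


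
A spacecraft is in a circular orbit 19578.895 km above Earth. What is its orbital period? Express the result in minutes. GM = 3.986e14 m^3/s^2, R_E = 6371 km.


r = 25949.8950 km = 2.5949895e+07 m
T = 2*pi*sqrt(r^3/mu) = 2*pi*sqrt(1.7474583e+22 / 3.986e14)
T = 41602.0401 s = 693.3673 min

693.3673 minutes


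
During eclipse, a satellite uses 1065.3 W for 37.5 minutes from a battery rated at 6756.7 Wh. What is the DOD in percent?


E_used = P * t / 60 = 1065.3 * 37.5 / 60 = 665.8125 Wh
DOD = E_used / E_total * 100 = 665.8125 / 6756.7 * 100
DOD = 9.8541 %

9.8541 %


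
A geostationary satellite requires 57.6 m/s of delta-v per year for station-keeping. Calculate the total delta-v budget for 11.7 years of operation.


dV = rate * years = 57.6 * 11.7
dV = 673.9200 m/s

673.9200 m/s


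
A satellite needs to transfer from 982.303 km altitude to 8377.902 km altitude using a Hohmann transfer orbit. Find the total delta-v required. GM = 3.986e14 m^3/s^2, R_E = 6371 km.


r1 = 7353.3030 km = 7.353303e+06 m
r2 = 14748.9020 km = 1.4748902e+07 m
dv1 = sqrt(mu/r1)*(sqrt(2*r2/(r1+r2)) - 1) = 1143.0545 m/s
dv2 = sqrt(mu/r2)*(1 - sqrt(2*r1/(r1+r2))) = 958.0295 m/s
total dv = |dv1| + |dv2| = 1143.0545 + 958.0295 = 2101.0840 m/s = 2.1011 km/s

2.1011 km/s


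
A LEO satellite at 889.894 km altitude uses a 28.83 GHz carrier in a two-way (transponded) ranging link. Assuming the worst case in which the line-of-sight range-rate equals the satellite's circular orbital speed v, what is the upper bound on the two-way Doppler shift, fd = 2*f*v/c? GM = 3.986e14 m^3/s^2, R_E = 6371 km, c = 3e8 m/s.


r = 7.260894e+06 m
v = sqrt(mu/r) = 7409.2389 m/s (worst-case radial velocity)
f = 28.83 GHz = 2.883e+10 Hz
fd = 2*f*v/c = 2*2.883e+10*7409.2389/3.0e+08
fd = 1.4240557e+06 Hz

1.4241e+06 Hz


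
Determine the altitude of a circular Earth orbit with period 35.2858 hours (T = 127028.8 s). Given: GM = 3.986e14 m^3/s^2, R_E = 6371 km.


T = 127028.8 s
r = (mu*T^2/(4*pi^2))^(1/3) = (3.986e14 * 127028.8^2 / (4*pi^2))^(1/3)
r = 5.4616934e+07 m = 54616.9339 km
alt = r - R_E = 54616.9339 - 6371 = 48245.9339 km

48245.9339 km


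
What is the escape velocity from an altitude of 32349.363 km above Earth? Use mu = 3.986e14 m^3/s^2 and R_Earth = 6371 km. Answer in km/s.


r = 6371.0 + 32349.363 = 38720.3630 km = 3.8720363e+07 m
v_esc = sqrt(2*mu/r) = sqrt(2*3.986e14 / 3.8720363e+07)
v_esc = 4537.4718 m/s = 4.5375 km/s

4.5375 km/s


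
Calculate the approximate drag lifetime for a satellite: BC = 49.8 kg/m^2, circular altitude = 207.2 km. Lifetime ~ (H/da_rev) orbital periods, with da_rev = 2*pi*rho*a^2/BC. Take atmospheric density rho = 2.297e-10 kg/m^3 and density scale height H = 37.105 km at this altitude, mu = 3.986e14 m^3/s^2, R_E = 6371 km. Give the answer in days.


a = R_E + alt = 6578.2000 km = 6.5782e+06 m
da_rev = 2*pi*rho*a^2/BC = 2*pi*2.297e-10*(6.5782e+06)^2/49.8 = 1254.081230 m per revolution
N = H/da_rev = 37105.0000 m / 1254.081230 m = 29.5874 revolutions
P = 2*pi*sqrt(a^3/mu) = 5309.7226 s
lifetime = N*P = 29.5874 * 5309.7226 = 157100.8734 s = 1.8183 days

1.8183 days


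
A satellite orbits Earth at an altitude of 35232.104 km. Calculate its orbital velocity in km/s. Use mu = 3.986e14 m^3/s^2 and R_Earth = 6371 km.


r = R_E + alt = 6371.0 + 35232.104 = 41603.1040 km = 4.1603104e+07 m
v = sqrt(mu/r) = sqrt(3.986e14 / 4.1603104e+07) = 3095.3216 m/s = 3.0953 km/s

3.0953 km/s


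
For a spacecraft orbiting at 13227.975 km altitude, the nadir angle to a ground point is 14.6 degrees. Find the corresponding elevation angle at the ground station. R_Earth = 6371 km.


r = R_E + alt = 19598.9750 km
Law of sines in the satellite / Earth-center / ground-point triangle:
  sin(nadir)/R_E = sin(90 + el)/r  =>  cos(el) = (r/R_E)*sin(nadir)
cos(el) = (19598.9750 / 6371.0000) * sin(14.6 deg) = 0.7754357
el = arccos(0.7754357) = 39.1554 deg
(Earth-central angle = 90 - nadir - el = 36.2446 deg)

39.1554 degrees


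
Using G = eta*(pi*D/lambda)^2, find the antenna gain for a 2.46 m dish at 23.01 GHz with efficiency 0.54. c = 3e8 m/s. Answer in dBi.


lambda = c/f = 3e8 / 2.301e+10 = 0.01303781 m
G = eta*(pi*D/lambda)^2 = 0.54*(pi*2.46/0.01303781)^2
G = 189738.0563 (linear)
G = 10*log10(189738.0563) = 52.7815 dBi

52.7815 dBi


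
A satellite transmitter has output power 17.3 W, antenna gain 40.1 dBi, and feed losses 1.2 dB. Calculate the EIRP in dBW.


Pt = 17.3 W = 12.3805 dBW
EIRP = Pt_dBW + Gt - losses = 12.3805 + 40.1 - 1.2 = 51.2805 dBW

51.2805 dBW


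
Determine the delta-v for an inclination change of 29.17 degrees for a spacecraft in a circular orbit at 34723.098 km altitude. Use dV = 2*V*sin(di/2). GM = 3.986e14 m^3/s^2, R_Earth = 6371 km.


r = 41094.0980 km = 4.1094098e+07 m
V = sqrt(mu/r) = 3114.4325 m/s
di = 29.17 deg = 0.5091125 rad
dV = 2*V*sin(di/2) = 2*3114.4325*sin(0.2545563)
dV = 1568.5279 m/s = 1.5685 km/s

1.5685 km/s


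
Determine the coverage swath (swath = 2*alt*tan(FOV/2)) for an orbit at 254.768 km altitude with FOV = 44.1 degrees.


FOV = 44.1 deg = 0.7696902 rad
swath = 2 * alt * tan(FOV/2) = 2 * 254.768 * tan(0.3848451)
swath = 2 * 254.768 * 0.4050417
swath = 206.3833 km

206.3833 km


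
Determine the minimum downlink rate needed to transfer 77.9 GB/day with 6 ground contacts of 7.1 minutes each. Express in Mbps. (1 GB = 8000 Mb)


total contact time = 6 * 7.1 * 60 = 2556.0000 s
data = 77.9 GB = 623200.0000 Mb
rate = 623200.0000 / 2556.0000 = 243.8185 Mbps

243.8185 Mbps


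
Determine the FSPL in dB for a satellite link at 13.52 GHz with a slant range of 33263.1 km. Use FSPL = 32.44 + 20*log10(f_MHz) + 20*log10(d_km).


f = 13.52 GHz = 13520.0000 MHz
d = 33263.1 km
FSPL = 32.44 + 20*log10(13520.0000) + 20*log10(33263.1)
FSPL = 32.44 + 82.6195 + 90.4393
FSPL = 205.4988 dB

205.4988 dB


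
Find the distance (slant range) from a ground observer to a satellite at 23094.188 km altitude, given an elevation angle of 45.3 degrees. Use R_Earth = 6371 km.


h = 23094.188 km, el = 45.3 deg
d = -R_E*sin(el) + sqrt((R_E*sin(el))^2 + 2*R_E*h + h^2)
d = -6371.0000*sin(0.7906342) + sqrt((6371.0000*0.7107995)^2 + 2*6371.0000*23094.188 + 23094.188^2)
d = 24593.9107 km

24593.9107 km


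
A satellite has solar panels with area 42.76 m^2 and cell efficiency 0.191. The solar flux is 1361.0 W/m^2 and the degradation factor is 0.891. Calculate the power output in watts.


P = area * eta * S * degradation
P = 42.76 * 0.191 * 1361.0 * 0.891
P = 9903.9147 W

9903.9147 W


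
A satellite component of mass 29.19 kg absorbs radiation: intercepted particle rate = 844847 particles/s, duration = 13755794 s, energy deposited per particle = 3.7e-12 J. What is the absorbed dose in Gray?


Total energy deposited = rate * time * E_per
  = 844847 * 13755794 * 3.7e-12 = 42.9997 J
Dose = E_total / mass = 42.9997 / 29.19
Dose = 1.4731 Gy

1.4731 Gy


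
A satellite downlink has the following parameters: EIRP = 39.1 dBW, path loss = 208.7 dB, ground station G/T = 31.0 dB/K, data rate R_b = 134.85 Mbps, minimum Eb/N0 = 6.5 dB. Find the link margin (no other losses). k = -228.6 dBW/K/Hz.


C/N0 = EIRP - FSPL + G/T - k = 39.1 - 208.7 + 31.0 - (-228.6)
C/N0 = 90.0000 dB-Hz
R_b = 134.85 Mbps = 1.3485e+08 bps -> 10*log10(R_b) = 81.2985 dB-Hz
Eb/N0 = C/N0 - 10*log10(R_b) = 90.0000 - 81.2985 = 8.7015 dB
Margin = Eb/N0 - Eb/N0_req = 8.7015 - 6.5 = 2.2015 dB (link closes)

2.2015 dB


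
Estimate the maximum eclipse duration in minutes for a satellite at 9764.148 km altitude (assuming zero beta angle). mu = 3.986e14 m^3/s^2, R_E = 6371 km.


r = 16135.1480 km
T = 339.9534 min
Eclipse fraction = arcsin(R_E/r)/pi = arcsin(6371.0000/16135.1480)/pi
= arcsin(0.3948523)/pi = 0.1292042
Eclipse duration = 0.1292042 * 339.9534 = 43.9234 min

43.9234 minutes


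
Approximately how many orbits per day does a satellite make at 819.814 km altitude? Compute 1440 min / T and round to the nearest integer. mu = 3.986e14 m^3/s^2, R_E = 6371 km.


r = 7.190814e+06 m
T = 2*pi*sqrt(r^3/mu) = 6068.4574 s = 101.1410 min
revs/day = 1440 / 101.1410 = 14.2376
Rounded: 14 revolutions per day

14 revolutions per day


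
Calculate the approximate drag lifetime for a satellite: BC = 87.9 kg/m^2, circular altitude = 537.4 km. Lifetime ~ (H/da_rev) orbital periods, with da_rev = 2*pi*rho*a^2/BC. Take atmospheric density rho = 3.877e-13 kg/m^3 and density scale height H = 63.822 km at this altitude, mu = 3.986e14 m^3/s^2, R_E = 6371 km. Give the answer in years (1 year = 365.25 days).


a = R_E + alt = 6908.4000 km = 6.9084e+06 m
da_rev = 2*pi*rho*a^2/BC = 2*pi*3.877e-13*(6.9084e+06)^2/87.9 = 1.322640 m per revolution
N = H/da_rev = 63822.0000 m / 1.322640 m = 48253.4827 revolutions
P = 2*pi*sqrt(a^3/mu) = 5714.4894 s
lifetime = N*P = 48253.4827 * 5714.4894 = 2.7574402e+08 s = 3191.4817 days
years = 3191.4817 / 365.25 = 8.7378 years

8.7378 years


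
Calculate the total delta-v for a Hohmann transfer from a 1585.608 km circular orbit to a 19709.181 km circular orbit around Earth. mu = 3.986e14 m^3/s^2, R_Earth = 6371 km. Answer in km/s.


r1 = 7956.6080 km = 7.956608e+06 m
r2 = 26080.1810 km = 2.6080181e+07 m
dv1 = sqrt(mu/r1)*(sqrt(2*r2/(r1+r2)) - 1) = 1684.0441 m/s
dv2 = sqrt(mu/r2)*(1 - sqrt(2*r1/(r1+r2))) = 1236.3117 m/s
total dv = |dv1| + |dv2| = 1684.0441 + 1236.3117 = 2920.3558 m/s = 2.9204 km/s

2.9204 km/s


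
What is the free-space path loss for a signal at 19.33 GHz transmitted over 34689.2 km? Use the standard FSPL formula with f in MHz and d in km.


f = 19.33 GHz = 19330.0000 MHz
d = 34689.2 km
FSPL = 32.44 + 20*log10(19330.0000) + 20*log10(34689.2)
FSPL = 32.44 + 85.7246 + 90.8039
FSPL = 208.9685 dB

208.9685 dB


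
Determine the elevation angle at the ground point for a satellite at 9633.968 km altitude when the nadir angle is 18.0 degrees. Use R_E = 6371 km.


r = R_E + alt = 16004.9680 km
Law of sines in the satellite / Earth-center / ground-point triangle:
  sin(nadir)/R_E = sin(90 + el)/r  =>  cos(el) = (r/R_E)*sin(nadir)
cos(el) = (16004.9680 / 6371.0000) * sin(18.0 deg) = 0.7763
el = arccos(0.7763) = 39.0770 deg
(Earth-central angle = 90 - nadir - el = 32.9230 deg)

39.0770 degrees


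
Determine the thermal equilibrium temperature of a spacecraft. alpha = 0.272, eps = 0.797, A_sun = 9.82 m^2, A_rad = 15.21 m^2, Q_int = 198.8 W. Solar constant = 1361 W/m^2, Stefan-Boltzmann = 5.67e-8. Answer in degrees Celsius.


Numerator = alpha*S*A_sun + Q_int = 0.272*1361*9.82 + 198.8 = 3834.0854 W
Denominator = eps*sigma*A_rad = 0.797*5.67e-8*15.21 = 6.8733838e-07 W/K^4
T^4 = 5.5781629e+09 K^4
T = 273.2894 K = 0.1394069 C

0.1394 degrees Celsius


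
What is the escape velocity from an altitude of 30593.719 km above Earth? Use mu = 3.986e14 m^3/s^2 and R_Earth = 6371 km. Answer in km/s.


r = 6371.0 + 30593.719 = 36964.7190 km = 3.6964719e+07 m
v_esc = sqrt(2*mu/r) = sqrt(2*3.986e14 / 3.6964719e+07)
v_esc = 4643.9757 m/s = 4.6440 km/s

4.6440 km/s


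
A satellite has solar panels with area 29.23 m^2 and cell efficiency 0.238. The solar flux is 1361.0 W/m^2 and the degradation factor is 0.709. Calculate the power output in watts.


P = area * eta * S * degradation
P = 29.23 * 0.238 * 1361.0 * 0.709
P = 6712.8993 W

6712.8993 W


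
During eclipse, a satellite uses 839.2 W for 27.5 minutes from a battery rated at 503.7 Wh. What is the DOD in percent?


E_used = P * t / 60 = 839.2 * 27.5 / 60 = 384.6333 Wh
DOD = E_used / E_total * 100 = 384.6333 / 503.7 * 100
DOD = 76.3616 %

76.3616 %


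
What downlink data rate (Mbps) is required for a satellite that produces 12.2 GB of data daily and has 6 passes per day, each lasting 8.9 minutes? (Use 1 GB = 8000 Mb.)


total contact time = 6 * 8.9 * 60 = 3204.0000 s
data = 12.2 GB = 97600.0000 Mb
rate = 97600.0000 / 3204.0000 = 30.4619 Mbps

30.4619 Mbps


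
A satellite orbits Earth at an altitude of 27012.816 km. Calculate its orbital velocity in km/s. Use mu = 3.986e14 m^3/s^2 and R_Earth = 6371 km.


r = R_E + alt = 6371.0 + 27012.816 = 33383.8160 km = 3.3383816e+07 m
v = sqrt(mu/r) = sqrt(3.986e14 / 3.3383816e+07) = 3455.4185 m/s = 3.4554 km/s

3.4554 km/s


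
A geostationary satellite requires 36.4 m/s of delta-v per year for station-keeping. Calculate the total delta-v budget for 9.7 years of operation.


dV = rate * years = 36.4 * 9.7
dV = 353.0800 m/s

353.0800 m/s


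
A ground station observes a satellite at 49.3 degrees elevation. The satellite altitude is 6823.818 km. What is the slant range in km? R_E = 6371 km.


h = 6823.818 km, el = 49.3 deg
d = -R_E*sin(el) + sqrt((R_E*sin(el))^2 + 2*R_E*h + h^2)
d = -6371.0000*sin(0.8604473) + sqrt((6371.0000*0.7581343)^2 + 2*6371.0000*6823.818 + 6823.818^2)
d = 7693.6314 km

7693.6314 km


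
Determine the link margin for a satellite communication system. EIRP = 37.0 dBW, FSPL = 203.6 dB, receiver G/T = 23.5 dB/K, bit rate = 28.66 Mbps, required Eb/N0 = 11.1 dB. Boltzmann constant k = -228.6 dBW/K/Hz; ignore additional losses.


C/N0 = EIRP - FSPL + G/T - k = 37.0 - 203.6 + 23.5 - (-228.6)
C/N0 = 85.5000 dB-Hz
R_b = 28.66 Mbps = 2.866e+07 bps -> 10*log10(R_b) = 74.5728 dB-Hz
Eb/N0 = C/N0 - 10*log10(R_b) = 85.5000 - 74.5728 = 10.9272 dB
Margin = Eb/N0 - Eb/N0_req = 10.9272 - 11.1 = -0.1727619 dB (negative margin: link does not close)

-0.1728 dB


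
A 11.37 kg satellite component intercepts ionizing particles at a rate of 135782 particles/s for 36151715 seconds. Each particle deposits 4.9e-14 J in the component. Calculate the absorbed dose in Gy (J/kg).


Total energy deposited = rate * time * E_per
  = 135782 * 36151715 * 4.9e-14 = 0.2405289 J
Dose = E_total / mass = 0.2405289 / 11.37
Dose = 0.02115469 Gy

0.0212 Gy


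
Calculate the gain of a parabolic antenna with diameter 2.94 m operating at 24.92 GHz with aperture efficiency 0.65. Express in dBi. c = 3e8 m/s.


lambda = c/f = 3e8 / 2.492e+10 = 0.01203852 m
G = eta*(pi*D/lambda)^2 = 0.65*(pi*2.94/0.01203852)^2
G = 382614.4162 (linear)
G = 10*log10(382614.4162) = 55.8276 dBi

55.8276 dBi


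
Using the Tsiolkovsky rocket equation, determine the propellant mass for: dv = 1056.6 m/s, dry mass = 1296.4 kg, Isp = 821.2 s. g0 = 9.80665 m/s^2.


ve = Isp * g0 = 821.2 * 9.80665 = 8053.220980 m/s
mass ratio = exp(dv/ve) = exp(1056.6/8053.220980) = 1.14019826
m_prop = m_dry * (mr - 1) = 1296.4 * (1.14019826 - 1)
m_prop = 181.7530 kg

181.7530 kg


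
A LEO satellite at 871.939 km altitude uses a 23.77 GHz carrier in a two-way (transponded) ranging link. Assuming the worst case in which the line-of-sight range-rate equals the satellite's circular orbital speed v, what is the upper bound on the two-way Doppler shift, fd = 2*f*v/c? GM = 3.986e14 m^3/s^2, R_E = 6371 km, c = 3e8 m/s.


r = 7.242939e+06 m
v = sqrt(mu/r) = 7418.4169 m/s (worst-case radial velocity)
f = 23.77 GHz = 2.377e+10 Hz
fd = 2*f*v/c = 2*2.377e+10*7418.4169/3.0e+08
fd = 1.1755718e+06 Hz

1.1756e+06 Hz


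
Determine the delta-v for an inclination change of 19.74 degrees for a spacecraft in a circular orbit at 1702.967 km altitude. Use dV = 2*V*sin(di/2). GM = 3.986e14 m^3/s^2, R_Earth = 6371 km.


r = 8073.9670 km = 8.073967e+06 m
V = sqrt(mu/r) = 7026.2753 m/s
di = 19.74 deg = 0.344528 rad
dV = 2*V*sin(di/2) = 2*7026.2753*sin(0.172264)
dV = 2408.7937 m/s = 2.4088 km/s

2.4088 km/s


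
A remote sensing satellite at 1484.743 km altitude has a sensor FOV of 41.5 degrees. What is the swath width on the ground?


FOV = 41.5 deg = 0.7243116 rad
swath = 2 * alt * tan(FOV/2) = 2 * 1484.743 * tan(0.3621558)
swath = 2 * 1484.743 * 0.3788661
swath = 1125.0376 km

1125.0376 km


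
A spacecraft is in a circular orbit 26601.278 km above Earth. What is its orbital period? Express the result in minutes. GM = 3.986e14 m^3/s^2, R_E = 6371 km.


r = 32972.2780 km = 3.2972278e+07 m
T = 2*pi*sqrt(r^3/mu) = 2*pi*sqrt(3.5846508e+22 / 3.986e14)
T = 59584.6854 s = 993.0781 min

993.0781 minutes


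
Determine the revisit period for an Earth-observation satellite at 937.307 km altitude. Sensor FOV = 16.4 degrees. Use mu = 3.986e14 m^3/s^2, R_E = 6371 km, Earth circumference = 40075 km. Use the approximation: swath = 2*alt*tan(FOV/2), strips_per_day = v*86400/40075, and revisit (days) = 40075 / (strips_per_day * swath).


swath = 2*937.307*tan(0.143117) = 270.1360 km
v = sqrt(mu/r) = 7385.1659 m/s = 7.3852 km/s
strips/day = v*86400/40075 = 7.3852*86400/40075 = 15.9221
coverage/day = strips * swath = 15.9221 * 270.1360 = 4301.1337 km
revisit = 40075 / 4301.1337 = 9.3173 days

9.3173 days


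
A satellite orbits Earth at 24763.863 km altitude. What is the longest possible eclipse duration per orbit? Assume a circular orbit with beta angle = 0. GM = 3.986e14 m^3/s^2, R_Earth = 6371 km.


r = 31134.8630 km
T = 911.2350 min
Eclipse fraction = arcsin(R_E/r)/pi = arcsin(6371.0000/31134.8630)/pi
= arcsin(0.2046259)/pi = 0.06559779
Eclipse duration = 0.06559779 * 911.2350 = 59.7750 min

59.7750 minutes


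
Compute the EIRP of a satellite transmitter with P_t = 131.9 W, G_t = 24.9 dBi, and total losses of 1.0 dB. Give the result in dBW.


Pt = 131.9 W = 21.2024 dBW
EIRP = Pt_dBW + Gt - losses = 21.2024 + 24.9 - 1.0 = 45.1024 dBW

45.1024 dBW


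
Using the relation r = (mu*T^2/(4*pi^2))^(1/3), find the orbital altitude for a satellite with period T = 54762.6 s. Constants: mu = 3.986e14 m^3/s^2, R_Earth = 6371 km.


T = 54762.6 s
r = (mu*T^2/(4*pi^2))^(1/3) = (3.986e14 * 54762.6^2 / (4*pi^2))^(1/3)
r = 3.1168451e+07 m = 31168.4514 km
alt = r - R_E = 31168.4514 - 6371 = 24797.4514 km

24797.4514 km


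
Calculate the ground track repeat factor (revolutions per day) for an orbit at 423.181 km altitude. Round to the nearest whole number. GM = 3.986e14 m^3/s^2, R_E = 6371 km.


r = 6.794181e+06 m
T = 2*pi*sqrt(r^3/mu) = 5573.3574 s = 92.8893 min
revs/day = 1440 / 92.8893 = 15.5023
Rounded: 16 revolutions per day

16 revolutions per day


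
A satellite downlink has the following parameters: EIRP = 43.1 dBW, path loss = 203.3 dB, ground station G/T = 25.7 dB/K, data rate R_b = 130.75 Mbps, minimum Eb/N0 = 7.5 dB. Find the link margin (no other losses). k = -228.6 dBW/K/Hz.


C/N0 = EIRP - FSPL + G/T - k = 43.1 - 203.3 + 25.7 - (-228.6)
C/N0 = 94.1000 dB-Hz
R_b = 130.75 Mbps = 1.3075e+08 bps -> 10*log10(R_b) = 81.1644 dB-Hz
Eb/N0 = C/N0 - 10*log10(R_b) = 94.1000 - 81.1644 = 12.9356 dB
Margin = Eb/N0 - Eb/N0_req = 12.9356 - 7.5 = 5.4356 dB (link closes)

5.4356 dB


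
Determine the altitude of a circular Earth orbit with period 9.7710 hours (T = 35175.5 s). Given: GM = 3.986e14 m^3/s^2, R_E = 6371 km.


T = 35175.5 s
r = (mu*T^2/(4*pi^2))^(1/3) = (3.986e14 * 35175.5^2 / (4*pi^2))^(1/3)
r = 2.3203458e+07 m = 23203.4576 km
alt = r - R_E = 23203.4576 - 6371 = 16832.4576 km

16832.4576 km


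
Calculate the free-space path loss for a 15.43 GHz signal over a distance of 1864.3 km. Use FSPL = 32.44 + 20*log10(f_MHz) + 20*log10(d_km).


f = 15.43 GHz = 15430.0000 MHz
d = 1864.3 km
FSPL = 32.44 + 20*log10(15430.0000) + 20*log10(1864.3)
FSPL = 32.44 + 83.7673 + 65.4103
FSPL = 181.6176 dB

181.6176 dB


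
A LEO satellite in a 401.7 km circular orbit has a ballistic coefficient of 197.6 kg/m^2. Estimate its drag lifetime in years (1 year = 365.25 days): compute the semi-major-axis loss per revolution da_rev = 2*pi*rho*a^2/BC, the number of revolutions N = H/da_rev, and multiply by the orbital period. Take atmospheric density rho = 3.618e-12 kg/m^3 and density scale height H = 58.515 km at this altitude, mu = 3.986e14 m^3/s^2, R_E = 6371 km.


a = R_E + alt = 6772.7000 km = 6.7727e+06 m
da_rev = 2*pi*rho*a^2/BC = 2*pi*3.618e-12*(6.7727e+06)^2/197.6 = 5.276977 m per revolution
N = H/da_rev = 58515.0000 m / 5.276977 m = 11088.7359 revolutions
P = 2*pi*sqrt(a^3/mu) = 5546.9465 s
lifetime = N*P = 11088.7359 * 5546.9465 = 6.1508625e+07 s = 711.9054 days
years = 711.9054 / 365.25 = 1.9491 years

1.9491 years
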